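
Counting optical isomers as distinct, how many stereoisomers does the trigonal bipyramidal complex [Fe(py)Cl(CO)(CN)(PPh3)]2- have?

20

Placing the ligands in turn and identifying arrangements related by rotation or reflection leaves 10 distinct geometric isomers.
Of these, 10 lack any improper symmetry element and so occur as enantiomeric pairs, giving 10 + 10 = 20 stereoisomers in total.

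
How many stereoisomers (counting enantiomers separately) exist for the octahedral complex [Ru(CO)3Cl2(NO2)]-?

The distinct arrangements are (3 in all): CO mer, Cl cis; CO mer, Cl trans; CO fac, Cl cis.
Each arrangement has an internal mirror plane or centre of symmetry, so none is chiral.

3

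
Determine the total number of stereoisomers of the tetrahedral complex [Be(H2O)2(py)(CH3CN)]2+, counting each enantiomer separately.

In a tetrahedral complex all four positions are equivalent and every pair of ligands is adjacent — there is no cis/trans distinction.
Only one geometric arrangement is possible.

1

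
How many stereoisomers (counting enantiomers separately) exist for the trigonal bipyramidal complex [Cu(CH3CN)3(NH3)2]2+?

In a trigonal bipyramid the two axial positions differ from the three equatorial ones.
There are 3 geometric isomers: NH3 both equatorial; NH3 one axial, one equatorial; NH3 both axial.
Each arrangement has an internal mirror plane or centre of symmetry, so none is chiral.

3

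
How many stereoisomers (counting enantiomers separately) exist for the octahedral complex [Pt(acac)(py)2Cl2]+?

4

Each acac is bidentate and must span two cis positions.
The distinct arrangements are (3 in all): py cis, Cl trans; py trans, Cl cis; py cis, Cl cis (chiral).
One of these lacks any improper symmetry element and so occurs as an enantiomeric pair, giving 3 + 1 = 4 stereoisomers in total.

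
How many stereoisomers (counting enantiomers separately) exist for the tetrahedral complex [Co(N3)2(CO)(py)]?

1

In a tetrahedral complex all four positions are equivalent and every pair of ligands is adjacent — there is no cis/trans distinction.
Only one geometric arrangement is possible.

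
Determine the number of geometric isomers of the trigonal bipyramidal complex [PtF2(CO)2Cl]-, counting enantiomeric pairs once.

In a trigonal bipyramid the two axial positions differ from the three equatorial ones.
Placing the ligands in turn and identifying arrangements related by rotation or reflection leaves 5 distinct geometric isomers.

5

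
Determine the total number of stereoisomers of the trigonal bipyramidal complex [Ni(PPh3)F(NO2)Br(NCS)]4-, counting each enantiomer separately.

In a trigonal bipyramid the two axial positions differ from the three equatorial ones.
Exhaustive case analysis gives 10 geometric isomers.
Of these, 10 lack any improper symmetry element and so occur as enantiomeric pairs, giving 10 + 10 = 20 stereoisomers in total.

20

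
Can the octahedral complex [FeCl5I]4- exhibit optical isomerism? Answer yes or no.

no

An octahedron has six vertices in three trans pairs; every non-trans pair is cis.
Only one geometric arrangement is possible.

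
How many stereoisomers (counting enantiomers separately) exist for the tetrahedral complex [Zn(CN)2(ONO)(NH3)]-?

Only one geometric arrangement is possible.

1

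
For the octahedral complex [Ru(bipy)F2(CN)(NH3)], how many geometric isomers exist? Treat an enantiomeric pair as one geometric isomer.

4

In an octahedral complex each vertex has one trans partner and four cis neighbours.
Each bipy is bidentate and must span two cis positions.
The distinct arrangements are (4 in all): F cis (3 arrangements, 2 chiral); F trans.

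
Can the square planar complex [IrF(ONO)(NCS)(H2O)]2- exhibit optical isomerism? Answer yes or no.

no

Systematic placement gives 3 geometric isomers: (F/NCS trans, H2O/ONO trans); (F/ONO trans, H2O/NCS trans); (F/H2O trans, NCS/ONO trans).
Each arrangement has an internal mirror plane or centre of symmetry, so none is chiral.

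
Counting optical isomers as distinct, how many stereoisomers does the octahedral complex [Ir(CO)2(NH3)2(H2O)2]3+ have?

An octahedron has six vertices in three trans pairs; every non-trans pair is cis.
The distinct arrangements are (5 in all): CO trans, NH3 trans, H2O trans; CO trans, NH3 cis, H2O cis; CO cis, NH3 trans, H2O cis; CO cis, NH3 cis, H2O cis (chiral); CO cis, NH3 cis, H2O trans.
One of these lacks any improper symmetry element and so occurs as an enantiomeric pair, giving 5 + 1 = 6 stereoisomers in total.

6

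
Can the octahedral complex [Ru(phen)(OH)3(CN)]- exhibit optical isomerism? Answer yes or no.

no

The six octahedral sites form three mutually perpendicular trans pairs.
Each phen is bidentate and must span two cis positions.
There are 2 geometric isomers: OH fac; OH mer.
Each arrangement has an internal mirror plane or centre of symmetry, so none is chiral.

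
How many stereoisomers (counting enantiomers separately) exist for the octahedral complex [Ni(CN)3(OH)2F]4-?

An octahedron has six vertices in three trans pairs; every non-trans pair is cis.
The distinct arrangements are (3 in all): CN mer, OH trans; CN mer, OH cis; CN fac, OH cis.
Each arrangement has an internal mirror plane or centre of symmetry, so none is chiral.

3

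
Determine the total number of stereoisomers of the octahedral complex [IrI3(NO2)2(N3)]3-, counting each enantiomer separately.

In an octahedral complex each vertex has one trans partner and four cis neighbours.
The distinct arrangements are (3 in all): I mer, NO2 trans; I mer, NO2 cis; I fac, NO2 cis.
Each arrangement has an internal mirror plane or centre of symmetry, so none is chiral.

3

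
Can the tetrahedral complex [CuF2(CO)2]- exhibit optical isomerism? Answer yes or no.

All four vertices of a tetrahedron are equivalent and mutually adjacent, so cis/trans isomerism cannot arise.
Only one geometric arrangement is possible.

no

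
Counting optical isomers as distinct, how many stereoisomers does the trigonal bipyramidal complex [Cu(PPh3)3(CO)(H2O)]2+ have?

A trigonal bipyramid has two axial and three equatorial sites, which are chemically inequivalent.
The distinct arrangements are (4 in all): CO axial, H2O axial; CO axial, H2O equatorial; CO equatorial, H2O axial; CO equatorial, H2O equatorial.
Each arrangement has an internal mirror plane or centre of symmetry, so none is chiral.

4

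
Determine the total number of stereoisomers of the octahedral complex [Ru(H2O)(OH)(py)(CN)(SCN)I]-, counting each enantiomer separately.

30

In an octahedral complex each vertex has one trans partner and four cis neighbours.
Placing the ligands in turn and identifying arrangements related by rotation or reflection leaves 15 distinct geometric isomers.
Of these, 15 lack any improper symmetry element and so occur as enantiomeric pairs, giving 15 + 15 = 30 stereoisomers in total.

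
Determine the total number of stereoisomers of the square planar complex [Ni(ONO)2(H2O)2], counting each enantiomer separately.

Systematic placement gives 2 geometric isomers: ONO cis; ONO trans.
Each arrangement has an internal mirror plane or centre of symmetry, so none is chiral.

2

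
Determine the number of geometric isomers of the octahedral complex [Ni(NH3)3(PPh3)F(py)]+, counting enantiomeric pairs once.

4

An octahedron has six vertices in three trans pairs; every non-trans pair is cis.
Systematic placement gives 4 geometric isomers: NH3 mer (3 arrangements); NH3 fac (chiral).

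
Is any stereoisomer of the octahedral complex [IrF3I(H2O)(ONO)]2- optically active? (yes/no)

yes

Working through the distinct placements yields 4 geometric isomers: F mer (3 arrangements); F fac (chiral).
One of these lacks any improper symmetry element and so occurs as an enantiomeric pair, giving 4 + 1 = 5 stereoisomers in total.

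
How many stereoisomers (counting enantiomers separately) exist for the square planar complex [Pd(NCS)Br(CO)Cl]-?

3

In a square planar complex each vertex has one trans partner and two cis neighbours.
Working through the distinct placements yields 3 geometric isomers: (Br/Cl trans, CO/NCS trans); (Br/NCS trans, CO/Cl trans); (Br/CO trans, Cl/NCS trans).
Each arrangement has an internal mirror plane or centre of symmetry, so none is chiral.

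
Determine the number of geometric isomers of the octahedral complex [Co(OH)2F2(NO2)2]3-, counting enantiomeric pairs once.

5

In an octahedral complex each vertex has one trans partner and four cis neighbours.
Systematic placement gives 5 geometric isomers: OH trans, F trans, NO2 trans; OH cis, F trans, NO2 cis; OH trans, F cis, NO2 cis; OH cis, F cis, NO2 cis (chiral); OH cis, F cis, NO2 trans.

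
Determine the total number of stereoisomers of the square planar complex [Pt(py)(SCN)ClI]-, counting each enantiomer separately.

A square has two trans pairs of vertices; adjacent vertices are cis.
Working through the distinct placements yields 3 geometric isomers: (Cl/SCN trans, I/py trans); (Cl/py trans, I/SCN trans); (Cl/I trans, SCN/py trans).
Each arrangement has an internal mirror plane or centre of symmetry, so none is chiral.

3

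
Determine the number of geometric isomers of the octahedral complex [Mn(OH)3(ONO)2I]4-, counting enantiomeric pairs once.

Working through the distinct placements yields 3 geometric isomers: OH mer, ONO trans; OH fac, ONO cis; OH mer, ONO cis.

3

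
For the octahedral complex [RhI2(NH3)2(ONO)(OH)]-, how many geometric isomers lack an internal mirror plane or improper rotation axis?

2

Systematic placement gives 6 geometric isomers: I trans, NH3 trans; I trans, NH3 cis; I cis, NH3 cis (3 arrangements, 2 chiral); I cis, NH3 trans.
Of these, 2 lack any improper symmetry element and so occur as enantiomeric pairs, giving 6 + 2 = 8 stereoisomers in total.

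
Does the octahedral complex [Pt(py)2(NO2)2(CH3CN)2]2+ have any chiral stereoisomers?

yes

In an octahedral complex each vertex has one trans partner and four cis neighbours.
Working through the distinct placements yields 5 geometric isomers: py trans, NO2 trans, CH3CN trans; py cis, NO2 cis, CH3CN trans; py trans, NO2 cis, CH3CN cis; py cis, NO2 cis, CH3CN cis (chiral); py cis, NO2 trans, CH3CN cis.
One of these lacks any improper symmetry element and so occurs as an enantiomeric pair, giving 5 + 1 = 6 stereoisomers in total.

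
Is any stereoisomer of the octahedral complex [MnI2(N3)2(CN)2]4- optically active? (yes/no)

yes

The six octahedral sites form three mutually perpendicular trans pairs.
Systematic placement gives 5 geometric isomers: I trans, N3 trans, CN trans; I cis, N3 cis, CN trans; I cis, N3 trans, CN cis; I cis, N3 cis, CN cis (chiral); I trans, N3 cis, CN cis.
One of these lacks any improper symmetry element and so occurs as an enantiomeric pair, giving 5 + 1 = 6 stereoisomers in total.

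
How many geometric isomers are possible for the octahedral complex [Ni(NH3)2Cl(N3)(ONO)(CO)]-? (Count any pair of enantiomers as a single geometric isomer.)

Placing the ligands in turn and identifying arrangements related by rotation or reflection leaves 9 distinct geometric isomers.

9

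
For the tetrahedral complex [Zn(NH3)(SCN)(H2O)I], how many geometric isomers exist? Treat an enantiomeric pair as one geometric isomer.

1

All four vertices of a tetrahedron are equivalent and mutually adjacent, so cis/trans isomerism cannot arise.
Only one geometric arrangement is possible; it has no improper symmetry element, so it exists as a pair of enantiomers (2 stereoisomers).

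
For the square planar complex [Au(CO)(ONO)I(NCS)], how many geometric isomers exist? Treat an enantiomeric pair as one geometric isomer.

In a square planar complex each vertex has one trans partner and two cis neighbours.
Systematic placement gives 3 geometric isomers: (CO/NCS trans, I/ONO trans); (CO/ONO trans, I/NCS trans); (CO/I trans, NCS/ONO trans).

3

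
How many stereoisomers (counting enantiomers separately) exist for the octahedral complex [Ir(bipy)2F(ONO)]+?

3

Each bipy is bidentate and must span two cis positions.
Working through the distinct placements yields 2 geometric isomers: F and ONO mutually trans; F and ONO mutually cis (chiral).
One of these lacks any improper symmetry element and so occurs as an enantiomeric pair, giving 2 + 1 = 3 stereoisomers in total.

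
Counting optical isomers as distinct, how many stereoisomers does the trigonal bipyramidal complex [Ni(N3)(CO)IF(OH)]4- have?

Placing the ligands in turn and identifying arrangements related by rotation or reflection leaves 10 distinct geometric isomers.
Of these, 10 lack any improper symmetry element and so occur as enantiomeric pairs, giving 10 + 10 = 20 stereoisomers in total.

20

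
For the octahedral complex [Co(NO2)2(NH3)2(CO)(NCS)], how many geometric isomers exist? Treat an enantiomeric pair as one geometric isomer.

6

The distinct arrangements are (6 in all): NO2 trans, NH3 trans; NO2 cis, NH3 cis (3 arrangements, 2 chiral); NO2 trans, NH3 cis; NO2 cis, NH3 trans.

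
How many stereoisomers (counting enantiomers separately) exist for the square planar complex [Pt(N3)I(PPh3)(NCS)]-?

3

Systematic placement gives 3 geometric isomers: (I/NCS trans, N3/PPh3 trans); (I/PPh3 trans, N3/NCS trans); (I/N3 trans, NCS/PPh3 trans).
Each arrangement has an internal mirror plane or centre of symmetry, so none is chiral.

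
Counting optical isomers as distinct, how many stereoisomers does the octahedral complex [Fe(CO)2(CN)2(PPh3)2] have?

The six octahedral sites form three mutually perpendicular trans pairs.
Systematic placement gives 5 geometric isomers: CO trans, CN trans, PPh3 trans; CO cis, CN trans, PPh3 cis; CO cis, CN cis, PPh3 trans; CO cis, CN cis, PPh3 cis (chiral); CO trans, CN cis, PPh3 cis.
One of these lacks any improper symmetry element and so occurs as an enantiomeric pair, giving 5 + 1 = 6 stereoisomers in total.

6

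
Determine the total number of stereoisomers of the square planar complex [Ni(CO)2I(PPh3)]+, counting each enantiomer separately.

2

There are 2 geometric isomers: CO cis; CO trans.
Each arrangement has an internal mirror plane or centre of symmetry, so none is chiral.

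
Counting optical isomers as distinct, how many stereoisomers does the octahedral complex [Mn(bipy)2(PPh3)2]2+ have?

3

In an octahedral complex each vertex has one trans partner and four cis neighbours.
Each bipy is bidentate and must span two cis positions.
The distinct arrangements are (2 in all): PPh3 trans; PPh3 cis (chiral).
One of these lacks any improper symmetry element and so occurs as an enantiomeric pair, giving 2 + 1 = 3 stereoisomers in total.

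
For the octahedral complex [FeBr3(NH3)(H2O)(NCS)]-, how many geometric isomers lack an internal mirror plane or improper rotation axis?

1

In an octahedral complex each vertex has one trans partner and four cis neighbours.
Working through the distinct placements yields 4 geometric isomers: Br mer (3 arrangements); Br fac (chiral).
One of these lacks any improper symmetry element and so occurs as an enantiomeric pair, giving 4 + 1 = 5 stereoisomers in total.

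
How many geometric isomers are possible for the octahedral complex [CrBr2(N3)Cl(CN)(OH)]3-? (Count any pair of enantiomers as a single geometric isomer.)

9

Systematic enumeration (placing each ligand type in turn and discarding arrangements equivalent by rotation or reflection) gives 9 geometric isomers.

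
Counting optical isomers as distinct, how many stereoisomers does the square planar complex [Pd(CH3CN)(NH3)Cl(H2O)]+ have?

In a square planar complex each vertex has one trans partner and two cis neighbours.
The distinct arrangements are (3 in all): (CH3CN/H2O trans, Cl/NH3 trans); (CH3CN/NH3 trans, Cl/H2O trans); (CH3CN/Cl trans, H2O/NH3 trans).
Each arrangement has an internal mirror plane or centre of symmetry, so none is chiral.

3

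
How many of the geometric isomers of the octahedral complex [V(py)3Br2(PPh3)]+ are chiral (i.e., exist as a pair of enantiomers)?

An octahedron has six vertices in three trans pairs; every non-trans pair is cis.
Systematic placement gives 3 geometric isomers: py mer, Br trans; py mer, Br cis; py fac, Br cis.
Each arrangement has an internal mirror plane or centre of symmetry, so none is chiral.

0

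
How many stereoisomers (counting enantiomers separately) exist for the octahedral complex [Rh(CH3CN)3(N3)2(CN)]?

3

The six octahedral sites form three mutually perpendicular trans pairs.
Systematic placement gives 3 geometric isomers: CH3CN mer, N3 trans; CH3CN mer, N3 cis; CH3CN fac, N3 cis.
Each arrangement has an internal mirror plane or centre of symmetry, so none is chiral.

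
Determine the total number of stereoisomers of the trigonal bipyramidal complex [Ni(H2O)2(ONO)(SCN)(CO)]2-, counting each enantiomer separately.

In a trigonal bipyramid the two axial positions differ from the three equatorial ones.
Exhaustive case analysis gives 7 geometric isomers.
Of these, 3 lack any improper symmetry element and so occur as enantiomeric pairs, giving 7 + 3 = 10 stereoisomers in total.

10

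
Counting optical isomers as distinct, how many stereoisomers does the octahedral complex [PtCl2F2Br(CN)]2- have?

8

In an octahedral complex each vertex has one trans partner and four cis neighbours.
The distinct arrangements are (6 in all): Cl trans, F trans; Cl cis, F cis (3 arrangements, 2 chiral); Cl cis, F trans; Cl trans, F cis.
Of these, 2 lack any improper symmetry element and so occur as enantiomeric pairs, giving 6 + 2 = 8 stereoisomers in total.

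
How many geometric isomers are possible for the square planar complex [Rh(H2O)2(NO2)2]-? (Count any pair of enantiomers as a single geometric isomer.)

2

Systematic placement gives 2 geometric isomers: H2O cis; H2O trans.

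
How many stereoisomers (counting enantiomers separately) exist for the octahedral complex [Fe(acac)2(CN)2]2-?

An octahedron has six vertices in three trans pairs; every non-trans pair is cis.
Each acac is bidentate and must span two cis positions.
There are 2 geometric isomers: CN trans; CN cis (chiral).
One of these lacks any improper symmetry element and so occurs as an enantiomeric pair, giving 2 + 1 = 3 stereoisomers in total.

3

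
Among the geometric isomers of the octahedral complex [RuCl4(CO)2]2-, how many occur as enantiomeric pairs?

0

The six octahedral sites form three mutually perpendicular trans pairs.
Working through the distinct placements yields 2 geometric isomers: CO trans; CO cis.
Each arrangement has an internal mirror plane or centre of symmetry, so none is chiral.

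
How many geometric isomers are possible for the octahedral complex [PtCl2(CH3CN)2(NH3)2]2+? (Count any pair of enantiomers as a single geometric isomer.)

5

An octahedron has six vertices in three trans pairs; every non-trans pair is cis.
The distinct arrangements are (5 in all): Cl trans, CH3CN trans, NH3 trans; Cl cis, CH3CN trans, NH3 cis; Cl cis, CH3CN cis, NH3 trans; Cl cis, CH3CN cis, NH3 cis (chiral); Cl trans, CH3CN cis, NH3 cis.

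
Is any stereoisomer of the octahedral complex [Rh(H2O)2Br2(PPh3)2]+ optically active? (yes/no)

yes

Working through the distinct placements yields 5 geometric isomers: H2O trans, Br trans, PPh3 trans; H2O cis, Br trans, PPh3 cis; H2O cis, Br cis, PPh3 trans; H2O cis, Br cis, PPh3 cis (chiral); H2O trans, Br cis, PPh3 cis.
One of these lacks any improper symmetry element and so occurs as an enantiomeric pair, giving 5 + 1 = 6 stereoisomers in total.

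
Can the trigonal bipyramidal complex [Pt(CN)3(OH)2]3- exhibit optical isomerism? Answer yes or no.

no

A trigonal bipyramid has two axial and three equatorial sites, which are chemically inequivalent.
The distinct arrangements are (3 in all): OH both equatorial; OH one axial, one equatorial; OH both axial.
Each arrangement has an internal mirror plane or centre of symmetry, so none is chiral.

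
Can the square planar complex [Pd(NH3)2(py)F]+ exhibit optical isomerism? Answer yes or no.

In a square planar complex each vertex has one trans partner and two cis neighbours.
Systematic placement gives 2 geometric isomers: NH3 cis; NH3 trans.
Each arrangement has an internal mirror plane or centre of symmetry, so none is chiral.

no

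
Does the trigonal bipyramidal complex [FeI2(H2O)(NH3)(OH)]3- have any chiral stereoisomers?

yes

A trigonal bipyramid has two axial and three equatorial sites, which are chemically inequivalent.
Systematic enumeration (placing each ligand type in turn and discarding arrangements equivalent by rotation or reflection) gives 7 geometric isomers.
Of these, 3 lack any improper symmetry element and so occur as enantiomeric pairs, giving 7 + 3 = 10 stereoisomers in total.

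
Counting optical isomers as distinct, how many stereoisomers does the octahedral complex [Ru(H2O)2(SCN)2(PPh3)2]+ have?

6

The distinct arrangements are (5 in all): H2O trans, SCN trans, PPh3 trans; H2O trans, SCN cis, PPh3 cis; H2O cis, SCN trans, PPh3 cis; H2O cis, SCN cis, PPh3 cis (chiral); H2O cis, SCN cis, PPh3 trans.
One of these lacks any improper symmetry element and so occurs as an enantiomeric pair, giving 5 + 1 = 6 stereoisomers in total.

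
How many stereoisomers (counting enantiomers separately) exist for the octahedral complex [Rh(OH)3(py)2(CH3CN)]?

The six octahedral sites form three mutually perpendicular trans pairs.
Systematic placement gives 3 geometric isomers: OH mer, py trans; OH fac, py cis; OH mer, py cis.
Each arrangement has an internal mirror plane or centre of symmetry, so none is chiral.

3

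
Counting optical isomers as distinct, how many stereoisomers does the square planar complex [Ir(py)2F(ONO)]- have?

2

In a square planar complex each vertex has one trans partner and two cis neighbours.
Working through the distinct placements yields 2 geometric isomers: py cis; py trans.
Each arrangement has an internal mirror plane or centre of symmetry, so none is chiral.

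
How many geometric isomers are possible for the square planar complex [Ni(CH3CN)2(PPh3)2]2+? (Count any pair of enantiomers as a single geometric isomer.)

In a square planar complex each vertex has one trans partner and two cis neighbours.
Working through the distinct placements yields 2 geometric isomers: CH3CN cis; CH3CN trans.

2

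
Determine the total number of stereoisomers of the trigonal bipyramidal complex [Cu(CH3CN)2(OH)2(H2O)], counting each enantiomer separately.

A trigonal bipyramid has two axial and three equatorial sites, which are chemically inequivalent.
Exhaustive case analysis gives 5 geometric isomers.
One of these lacks any improper symmetry element and so occurs as an enantiomeric pair, giving 5 + 1 = 6 stereoisomers in total.

6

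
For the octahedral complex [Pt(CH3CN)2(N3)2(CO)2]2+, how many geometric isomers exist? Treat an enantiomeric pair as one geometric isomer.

5

An octahedron has six vertices in three trans pairs; every non-trans pair is cis.
Systematic placement gives 5 geometric isomers: CH3CN trans, N3 trans, CO trans; CH3CN trans, N3 cis, CO cis; CH3CN cis, N3 trans, CO cis; CH3CN cis, N3 cis, CO cis (chiral); CH3CN cis, N3 cis, CO trans.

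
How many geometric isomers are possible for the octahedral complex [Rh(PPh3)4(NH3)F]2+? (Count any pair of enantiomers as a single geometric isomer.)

In an octahedral complex each vertex has one trans partner and four cis neighbours.
Systematic placement gives 2 geometric isomers: NH3 and F mutually trans; NH3 and F mutually cis.

2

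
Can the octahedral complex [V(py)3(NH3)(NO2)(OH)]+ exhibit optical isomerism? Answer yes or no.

yes

There are 4 geometric isomers: py mer (3 arrangements); py fac (chiral).
One of these lacks any improper symmetry element and so occurs as an enantiomeric pair, giving 4 + 1 = 5 stereoisomers in total.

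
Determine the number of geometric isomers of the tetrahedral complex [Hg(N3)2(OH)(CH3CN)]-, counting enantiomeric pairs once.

Only one geometric arrangement is possible.

1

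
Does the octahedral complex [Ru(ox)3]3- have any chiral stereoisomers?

yes

Each ox is bidentate and must span two cis positions.
Only one geometric arrangement is possible; it has no improper symmetry element, so it exists as a pair of enantiomers (2 stereoisomers).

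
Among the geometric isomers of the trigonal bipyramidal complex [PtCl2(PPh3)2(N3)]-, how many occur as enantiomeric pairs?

A trigonal bipyramid has two axial and three equatorial sites, which are chemically inequivalent.
Systematic enumeration (placing each ligand type in turn and discarding arrangements equivalent by rotation or reflection) gives 5 geometric isomers.
One of these lacks any improper symmetry element and so occurs as an enantiomeric pair, giving 5 + 1 = 6 stereoisomers in total.

1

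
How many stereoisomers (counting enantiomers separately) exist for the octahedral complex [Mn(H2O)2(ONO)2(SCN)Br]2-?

8

In an octahedral complex each vertex has one trans partner and four cis neighbours.
The distinct arrangements are (6 in all): H2O cis, ONO cis (3 arrangements, 2 chiral); H2O cis, ONO trans; H2O trans, ONO cis; H2O trans, ONO trans.
Of these, 2 lack any improper symmetry element and so occur as enantiomeric pairs, giving 6 + 2 = 8 stereoisomers in total.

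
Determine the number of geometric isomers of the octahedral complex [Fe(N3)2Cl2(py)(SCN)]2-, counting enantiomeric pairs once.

6

The six octahedral sites form three mutually perpendicular trans pairs.
Working through the distinct placements yields 6 geometric isomers: N3 trans, Cl trans; N3 cis, Cl trans; N3 cis, Cl cis (3 arrangements, 2 chiral); N3 trans, Cl cis.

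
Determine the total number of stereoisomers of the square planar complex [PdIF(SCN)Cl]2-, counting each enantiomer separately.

Systematic placement gives 3 geometric isomers: (Cl/I trans, F/SCN trans); (Cl/SCN trans, F/I trans); (Cl/F trans, I/SCN trans).
Each arrangement has an internal mirror plane or centre of symmetry, so none is chiral.

3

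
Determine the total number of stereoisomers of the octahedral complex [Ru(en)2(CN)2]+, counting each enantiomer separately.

An octahedron has six vertices in three trans pairs; every non-trans pair is cis.
Each en is bidentate and must span two cis positions.
There are 2 geometric isomers: CN trans; CN cis (chiral).
One of these lacks any improper symmetry element and so occurs as an enantiomeric pair, giving 2 + 1 = 3 stereoisomers in total.

3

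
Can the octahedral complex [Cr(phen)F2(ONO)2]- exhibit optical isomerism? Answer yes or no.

yes

An octahedron has six vertices in three trans pairs; every non-trans pair is cis.
Each phen is bidentate and must span two cis positions.
Working through the distinct placements yields 3 geometric isomers: F trans, ONO cis; F cis, ONO cis (chiral); F cis, ONO trans.
One of these lacks any improper symmetry element and so occurs as an enantiomeric pair, giving 3 + 1 = 4 stereoisomers in total.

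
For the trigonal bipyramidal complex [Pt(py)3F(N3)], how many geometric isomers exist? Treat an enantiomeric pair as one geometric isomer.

A trigonal bipyramid has two axial and three equatorial sites, which are chemically inequivalent.
The distinct arrangements are (4 in all): F axial, N3 axial; F axial, N3 equatorial; F equatorial, N3 axial; F equatorial, N3 equatorial.

4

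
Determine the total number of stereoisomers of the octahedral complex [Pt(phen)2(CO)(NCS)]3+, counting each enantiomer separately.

3

In an octahedral complex each vertex has one trans partner and four cis neighbours.
Each phen is bidentate and must span two cis positions.
Working through the distinct placements yields 2 geometric isomers: CO and NCS mutually trans; CO and NCS mutually cis (chiral).
One of these lacks any improper symmetry element and so occurs as an enantiomeric pair, giving 2 + 1 = 3 stereoisomers in total.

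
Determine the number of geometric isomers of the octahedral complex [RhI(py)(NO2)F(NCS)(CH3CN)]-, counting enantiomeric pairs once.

Exhaustive case analysis gives 15 geometric isomers.

15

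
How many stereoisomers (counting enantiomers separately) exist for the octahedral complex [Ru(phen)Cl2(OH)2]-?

Each phen is bidentate and must span two cis positions.
Working through the distinct placements yields 3 geometric isomers: Cl trans, OH cis; Cl cis, OH cis (chiral); Cl cis, OH trans.
One of these lacks any improper symmetry element and so occurs as an enantiomeric pair, giving 3 + 1 = 4 stereoisomers in total.

4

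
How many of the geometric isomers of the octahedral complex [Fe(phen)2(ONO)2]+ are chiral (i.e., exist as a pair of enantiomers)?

Each phen is bidentate and must span two cis positions.
There are 2 geometric isomers: ONO trans; ONO cis (chiral).
One of these lacks any improper symmetry element and so occurs as an enantiomeric pair, giving 2 + 1 = 3 stereoisomers in total.

1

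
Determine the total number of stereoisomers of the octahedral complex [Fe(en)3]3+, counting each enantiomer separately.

2

The six octahedral sites form three mutually perpendicular trans pairs.
Each en is bidentate and must span two cis positions.
Only one geometric arrangement is possible; it has no improper symmetry element, so it exists as a pair of enantiomers (2 stereoisomers).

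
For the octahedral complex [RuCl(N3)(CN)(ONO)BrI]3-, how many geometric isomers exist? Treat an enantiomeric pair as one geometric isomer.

15

The six octahedral sites form three mutually perpendicular trans pairs.
Systematic enumeration (placing each ligand type in turn and discarding arrangements equivalent by rotation or reflection) gives 15 geometric isomers.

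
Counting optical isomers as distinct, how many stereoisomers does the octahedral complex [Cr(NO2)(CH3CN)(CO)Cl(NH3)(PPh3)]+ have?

30

In an octahedral complex each vertex has one trans partner and four cis neighbours.
Systematic enumeration (placing each ligand type in turn and discarding arrangements equivalent by rotation or reflection) gives 15 geometric isomers.
Of these, 15 lack any improper symmetry element and so occur as enantiomeric pairs, giving 15 + 15 = 30 stereoisomers in total.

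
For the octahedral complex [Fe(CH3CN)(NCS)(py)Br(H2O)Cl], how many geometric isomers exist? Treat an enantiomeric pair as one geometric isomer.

15

An octahedron has six vertices in three trans pairs; every non-trans pair is cis.
Placing the ligands in turn and identifying arrangements related by rotation or reflection leaves 15 distinct geometric isomers.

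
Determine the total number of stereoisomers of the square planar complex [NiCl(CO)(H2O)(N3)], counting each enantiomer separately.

3

In a square planar complex each vertex has one trans partner and two cis neighbours.
There are 3 geometric isomers: (CO/H2O trans, Cl/N3 trans); (CO/N3 trans, Cl/H2O trans); (CO/Cl trans, H2O/N3 trans).
Each arrangement has an internal mirror plane or centre of symmetry, so none is chiral.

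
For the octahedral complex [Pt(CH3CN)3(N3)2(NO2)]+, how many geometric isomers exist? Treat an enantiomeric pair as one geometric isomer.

The distinct arrangements are (3 in all): CH3CN mer, N3 cis; CH3CN mer, N3 trans; CH3CN fac, N3 cis.

3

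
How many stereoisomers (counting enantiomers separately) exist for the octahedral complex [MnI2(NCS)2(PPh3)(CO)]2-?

An octahedron has six vertices in three trans pairs; every non-trans pair is cis.
The distinct arrangements are (6 in all): I cis, NCS cis (3 arrangements, 2 chiral); I cis, NCS trans; I trans, NCS cis; I trans, NCS trans.
Of these, 2 lack any improper symmetry element and so occur as enantiomeric pairs, giving 6 + 2 = 8 stereoisomers in total.

8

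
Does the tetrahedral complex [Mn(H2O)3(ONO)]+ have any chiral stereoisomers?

In a tetrahedral complex all four positions are equivalent and every pair of ligands is adjacent — there is no cis/trans distinction.
Only one geometric arrangement is possible.

no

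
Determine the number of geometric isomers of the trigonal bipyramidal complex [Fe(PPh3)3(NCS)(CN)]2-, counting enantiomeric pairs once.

4

In a trigonal bipyramid the two axial positions differ from the three equatorial ones.
Working through the distinct placements yields 4 geometric isomers: NCS axial, CN axial; NCS equatorial, CN axial; NCS axial, CN equatorial; NCS equatorial, CN equatorial.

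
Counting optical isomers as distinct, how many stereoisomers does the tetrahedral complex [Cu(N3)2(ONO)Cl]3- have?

1

Only one geometric arrangement is possible.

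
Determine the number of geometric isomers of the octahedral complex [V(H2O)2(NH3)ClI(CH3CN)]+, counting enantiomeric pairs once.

The six octahedral sites form three mutually perpendicular trans pairs.
Exhaustive case analysis gives 9 geometric isomers.

9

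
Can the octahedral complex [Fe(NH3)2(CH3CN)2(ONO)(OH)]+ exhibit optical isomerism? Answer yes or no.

An octahedron has six vertices in three trans pairs; every non-trans pair is cis.
The distinct arrangements are (6 in all): NH3 trans, CH3CN trans; NH3 cis, CH3CN trans; NH3 cis, CH3CN cis (3 arrangements, 2 chiral); NH3 trans, CH3CN cis.
Of these, 2 lack any improper symmetry element and so occur as enantiomeric pairs, giving 6 + 2 = 8 stereoisomers in total.

yes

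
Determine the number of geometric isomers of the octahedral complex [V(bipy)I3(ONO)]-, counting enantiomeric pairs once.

In an octahedral complex each vertex has one trans partner and four cis neighbours.
Each bipy is bidentate and must span two cis positions.
The distinct arrangements are (2 in all): I mer; I fac.

2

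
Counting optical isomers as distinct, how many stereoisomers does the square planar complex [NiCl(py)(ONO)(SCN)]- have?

Working through the distinct placements yields 3 geometric isomers: (Cl/SCN trans, ONO/py trans); (Cl/py trans, ONO/SCN trans); (Cl/ONO trans, SCN/py trans).
Each arrangement has an internal mirror plane or centre of symmetry, so none is chiral.

3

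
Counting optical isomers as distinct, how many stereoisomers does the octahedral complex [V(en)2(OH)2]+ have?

The six octahedral sites form three mutually perpendicular trans pairs.
Each en is bidentate and must span two cis positions.
Working through the distinct placements yields 2 geometric isomers: OH trans; OH cis (chiral).
One of these lacks any improper symmetry element and so occurs as an enantiomeric pair, giving 2 + 1 = 3 stereoisomers in total.

3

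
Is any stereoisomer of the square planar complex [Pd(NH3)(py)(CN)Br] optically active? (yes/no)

A square has two trans pairs of vertices; adjacent vertices are cis.
There are 3 geometric isomers: (Br/NH3 trans, CN/py trans); (Br/py trans, CN/NH3 trans); (Br/CN trans, NH3/py trans).
Each arrangement has an internal mirror plane or centre of symmetry, so none is chiral.

no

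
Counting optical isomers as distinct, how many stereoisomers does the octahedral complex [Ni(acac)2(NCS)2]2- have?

3

The six octahedral sites form three mutually perpendicular trans pairs.
Each acac is bidentate and must span two cis positions.
There are 2 geometric isomers: NCS trans; NCS cis (chiral).
One of these lacks any improper symmetry element and so occurs as an enantiomeric pair, giving 2 + 1 = 3 stereoisomers in total.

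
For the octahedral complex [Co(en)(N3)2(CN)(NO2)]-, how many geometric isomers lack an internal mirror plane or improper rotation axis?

An octahedron has six vertices in three trans pairs; every non-trans pair is cis.
Each en is bidentate and must span two cis positions.
The distinct arrangements are (4 in all): N3 cis (3 arrangements, 2 chiral); N3 trans.
Of these, 2 lack any improper symmetry element and so occur as enantiomeric pairs, giving 4 + 2 = 6 stereoisomers in total.

2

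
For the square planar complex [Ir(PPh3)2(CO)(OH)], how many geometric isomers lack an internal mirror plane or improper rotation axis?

0

In a square planar complex each vertex has one trans partner and two cis neighbours.
There are 2 geometric isomers: PPh3 cis; PPh3 trans.
Each arrangement has an internal mirror plane or centre of symmetry, so none is chiral.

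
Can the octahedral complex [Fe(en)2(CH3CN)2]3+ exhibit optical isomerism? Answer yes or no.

yes

The six octahedral sites form three mutually perpendicular trans pairs.
Each en is bidentate and must span two cis positions.
There are 2 geometric isomers: CH3CN trans; CH3CN cis (chiral).
One of these lacks any improper symmetry element and so occurs as an enantiomeric pair, giving 2 + 1 = 3 stereoisomers in total.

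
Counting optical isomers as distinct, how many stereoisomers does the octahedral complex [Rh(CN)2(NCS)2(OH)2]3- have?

There are 5 geometric isomers: CN trans, NCS trans, OH trans; CN trans, NCS cis, OH cis; CN cis, NCS cis, OH trans; CN cis, NCS cis, OH cis (chiral); CN cis, NCS trans, OH cis.
One of these lacks any improper symmetry element and so occurs as an enantiomeric pair, giving 5 + 1 = 6 stereoisomers in total.

6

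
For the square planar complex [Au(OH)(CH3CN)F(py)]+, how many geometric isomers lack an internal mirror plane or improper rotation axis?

A square has two trans pairs of vertices; adjacent vertices are cis.
Working through the distinct placements yields 3 geometric isomers: (CH3CN/OH trans, F/py trans); (CH3CN/py trans, F/OH trans); (CH3CN/F trans, OH/py trans).
Each arrangement has an internal mirror plane or centre of symmetry, so none is chiral.

0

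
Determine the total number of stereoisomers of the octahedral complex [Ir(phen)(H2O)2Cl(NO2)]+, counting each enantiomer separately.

Each phen is bidentate and must span two cis positions.
Working through the distinct placements yields 4 geometric isomers: H2O cis (3 arrangements, 2 chiral); H2O trans.
Of these, 2 lack any improper symmetry element and so occur as enantiomeric pairs, giving 4 + 2 = 6 stereoisomers in total.

6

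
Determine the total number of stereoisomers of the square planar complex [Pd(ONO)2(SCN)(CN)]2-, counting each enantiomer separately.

A square has two trans pairs of vertices; adjacent vertices are cis.
Systematic placement gives 2 geometric isomers: ONO cis; ONO trans.
Each arrangement has an internal mirror plane or centre of symmetry, so none is chiral.

2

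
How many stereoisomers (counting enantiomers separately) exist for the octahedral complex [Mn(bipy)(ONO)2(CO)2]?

The six octahedral sites form three mutually perpendicular trans pairs.
Each bipy is bidentate and must span two cis positions.
Systematic placement gives 3 geometric isomers: ONO cis, CO trans; ONO cis, CO cis (chiral); ONO trans, CO cis.
One of these lacks any improper symmetry element and so occurs as an enantiomeric pair, giving 3 + 1 = 4 stereoisomers in total.

4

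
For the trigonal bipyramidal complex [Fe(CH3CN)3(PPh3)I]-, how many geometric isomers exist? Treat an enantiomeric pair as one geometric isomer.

Working through the distinct placements yields 4 geometric isomers: PPh3 equatorial, I equatorial; PPh3 equatorial, I axial; PPh3 axial, I equatorial; PPh3 axial, I axial.

4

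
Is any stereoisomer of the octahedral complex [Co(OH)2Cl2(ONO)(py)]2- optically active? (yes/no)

yes

An octahedron has six vertices in three trans pairs; every non-trans pair is cis.
Working through the distinct placements yields 6 geometric isomers: OH trans, Cl trans; OH cis, Cl trans; OH cis, Cl cis (3 arrangements, 2 chiral); OH trans, Cl cis.
Of these, 2 lack any improper symmetry element and so occur as enantiomeric pairs, giving 6 + 2 = 8 stereoisomers in total.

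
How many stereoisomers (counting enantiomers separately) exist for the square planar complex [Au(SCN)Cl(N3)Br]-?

In a square planar complex each vertex has one trans partner and two cis neighbours.
Systematic placement gives 3 geometric isomers: (Br/N3 trans, Cl/SCN trans); (Br/SCN trans, Cl/N3 trans); (Br/Cl trans, N3/SCN trans).
Each arrangement has an internal mirror plane or centre of symmetry, so none is chiral.

3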